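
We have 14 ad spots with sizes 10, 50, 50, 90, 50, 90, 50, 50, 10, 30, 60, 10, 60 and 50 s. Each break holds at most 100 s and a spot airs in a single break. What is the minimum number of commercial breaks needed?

Total = 90 + 90 + 60 + 60 + 50 + 50 + 50 + 50 + 50 + 50 + 30 + 10 + 10 + 10 = 660 s.
Lower bound: ⌈660/100⌉ = 7 commercial breaks.
A packing using 7 commercial breaks:
  break 1: 90 + 10 = 100
  break 2: 90 + 10 = 100
  break 3: 60 + 30 + 10 = 100
  break 4: 60 = 60
  break 5: 50 + 50 = 100
  break 6: 50 + 50 = 100
  break 7: 50 + 50 = 100
This matches the lower bound, so 7 is optimal.

7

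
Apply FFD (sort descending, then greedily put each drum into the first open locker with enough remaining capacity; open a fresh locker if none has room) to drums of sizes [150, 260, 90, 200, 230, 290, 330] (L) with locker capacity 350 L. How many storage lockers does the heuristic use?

5

Sorted descending: 330, 290, 260, 230, 200, 150, 90.
  330 → locker 1 (new)  [load 330/350]
  290 → locker 2 (new)  [load 290/350]
  260 → locker 3 (new)  [load 260/350]
  230 → locker 4 (new)  [load 230/350]
  200 → locker 5 (new)  [load 200/350]
  150 → locker 5  [load 350/350]
  90 → locker 3  [load 350/350]
5 storage lockers opened.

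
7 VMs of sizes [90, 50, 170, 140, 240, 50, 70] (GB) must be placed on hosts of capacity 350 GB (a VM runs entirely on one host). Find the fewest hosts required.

3

Total = 240 + 170 + 140 + 90 + 70 + 50 + 50 = 810 GB.
Lower bound: ⌈810/350⌉ = 3 hosts.
A packing using 3 hosts:
  host 1: 240 + 90 = 330
  host 2: 170 + 140 = 310
  host 3: 70 + 50 + 50 = 170
This matches the lower bound, so 3 is optimal.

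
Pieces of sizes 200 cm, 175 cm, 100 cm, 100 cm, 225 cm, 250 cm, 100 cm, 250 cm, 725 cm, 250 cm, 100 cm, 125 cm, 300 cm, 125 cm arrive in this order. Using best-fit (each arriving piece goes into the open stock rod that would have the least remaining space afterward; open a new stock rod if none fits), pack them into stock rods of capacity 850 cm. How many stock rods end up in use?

  200 → stock rod 1 (new)  [load 200/850]
  175 → stock rod 1  [load 375/850]
  100 → stock rod 1  [load 475/850]
  100 → stock rod 1  [load 575/850]
  225 → stock rod 1  [load 800/850]
  250 → stock rod 2 (new)  [load 250/850]
  100 → stock rod 2  [load 350/850]
  250 → stock rod 2  [load 600/850]
  725 → stock rod 3 (new)  [load 725/850]
  250 → stock rod 2  [load 850/850]
  100 → stock rod 3  [load 825/850]
  125 → stock rod 4 (new)  [load 125/850]
  300 → stock rod 4  [load 425/850]
  125 → stock rod 4  [load 550/850]
4 stock rods opened.

4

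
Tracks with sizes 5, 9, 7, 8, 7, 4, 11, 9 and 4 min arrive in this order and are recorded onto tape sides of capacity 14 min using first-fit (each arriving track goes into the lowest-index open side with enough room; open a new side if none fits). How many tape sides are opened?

5

  5 → side 1 (new)  [load 5/14]
  9 → side 1  [load 14/14]
  7 → side 2 (new)  [load 7/14]
  8 → side 3 (new)  [load 8/14]
  7 → side 2  [load 14/14]
  4 → side 3  [load 12/14]
  11 → side 4 (new)  [load 11/14]
  9 → side 5 (new)  [load 9/14]
  4 → side 5  [load 13/14]
5 tape sides opened.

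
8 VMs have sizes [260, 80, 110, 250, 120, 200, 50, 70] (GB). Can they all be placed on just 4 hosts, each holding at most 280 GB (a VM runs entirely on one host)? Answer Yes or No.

Total = 1140 GB; ⌈1140/280⌉ = 5.
At least 5 hosts are required, but only 4 are allowed.

No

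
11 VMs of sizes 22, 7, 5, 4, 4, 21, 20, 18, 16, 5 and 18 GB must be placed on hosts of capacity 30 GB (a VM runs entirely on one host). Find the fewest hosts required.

6

Total = 22 + 21 + 20 + 18 + 18 + 16 + 7 + 5 + 5 + 4 + 4 = 140 GB.
Lower bound: ⌈140/30⌉ = 5 hosts.
Also, 6 VMs each exceed 15 GB, and no two of those can share a host, so at least 6 hosts are needed.
A packing using 6 hosts:
  host 1: 22 + 7 = 29
  host 2: 21 + 5 + 4 = 30
  host 3: 20 + 5 + 4 = 29
  host 4: 18 = 18
  host 5: 18 = 18
  host 6: 16 = 16
This matches the lower bound, so 6 is optimal.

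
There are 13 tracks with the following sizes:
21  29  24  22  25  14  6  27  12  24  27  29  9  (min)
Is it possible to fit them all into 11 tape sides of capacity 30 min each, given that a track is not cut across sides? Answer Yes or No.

Yes

A valid assignment using 10 tape sides:
  side 1: 29 = 29
  side 2: 29 = 29
  side 3: 27 = 27
  side 4: 27 = 27
  side 5: 25 = 25
  side 6: 24 + 6 = 30
  side 7: 24 = 24
  side 8: 22 = 22
  side 9: 21 + 9 = 30
  side 10: 14 + 12 = 26
That uses only 10 ≤ 11, so 11 tape sides are enough.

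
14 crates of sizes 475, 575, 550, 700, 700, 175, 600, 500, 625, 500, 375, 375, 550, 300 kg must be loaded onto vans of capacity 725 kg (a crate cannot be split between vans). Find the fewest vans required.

12

Total = 700 + 700 + 625 + 600 + 575 + 550 + 550 + 500 + 500 + 475 + 375 + 375 + 300 + 175 = 7000 kg.
Lower bound: ⌈7000/725⌉ = 10 vans.
Also, 12 crates each exceed 725/2 kg, and no two of those can share a van, so at least 12 vans are needed.
A packing using 12 vans:
  van 1: 700 = 700
  van 2: 700 = 700
  van 3: 625 = 625
  van 4: 600 = 600
  van 5: 575 = 575
  van 6: 550 + 175 = 725
  van 7: 550 = 550
  van 8: 500 = 500
  van 9: 500 = 500
  van 10: 475 = 475
  van 11: 375 + 300 = 675
  van 12: 375 = 375
This matches the lower bound, so 12 is optimal.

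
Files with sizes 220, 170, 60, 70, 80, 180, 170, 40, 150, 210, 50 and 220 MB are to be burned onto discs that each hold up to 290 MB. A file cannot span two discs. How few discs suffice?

7

Total = 220 + 220 + 210 + 180 + 170 + 170 + 150 + 80 + 70 + 60 + 50 + 40 = 1620 MB.
Lower bound: ⌈1620/290⌉ = 6 discs.
Also, 7 files each exceed 145 MB, and no two of those can share a disc, so at least 7 discs are needed.
A packing using 7 discs:
  disc 1: 220 + 70 = 290
  disc 2: 220 + 60 = 280
  disc 3: 210 + 80 = 290
  disc 4: 180 + 50 + 40 = 270
  disc 5: 170 = 170
  disc 6: 170 = 170
  disc 7: 150 = 150
This matches the lower bound, so 7 is optimal.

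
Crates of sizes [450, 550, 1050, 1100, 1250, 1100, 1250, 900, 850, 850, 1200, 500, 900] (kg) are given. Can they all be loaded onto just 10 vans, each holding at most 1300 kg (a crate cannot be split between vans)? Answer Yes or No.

No

Total = 11950 kg; ⌈11950/1300⌉ = 10.
The bound of 10 does not rule out 10, but exhaustive search shows no assignment into 10 vans of capacity 1300 kg exists — the minimum is 11.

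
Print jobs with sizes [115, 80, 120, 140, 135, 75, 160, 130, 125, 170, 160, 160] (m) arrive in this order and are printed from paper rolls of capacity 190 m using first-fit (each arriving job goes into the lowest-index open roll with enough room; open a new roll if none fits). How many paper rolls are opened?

  115 → roll 1 (new)  [load 115/190]
  80 → roll 2 (new)  [load 80/190]
  120 → roll 3 (new)  [load 120/190]
  140 → roll 4 (new)  [load 140/190]
  135 → roll 5 (new)  [load 135/190]
  75 → roll 1  [load 190/190]
  160 → roll 6 (new)  [load 160/190]
  130 → roll 7 (new)  [load 130/190]
  125 → roll 8 (new)  [load 125/190]
  170 → roll 9 (new)  [load 170/190]
  160 → roll 10 (new)  [load 160/190]
  160 → roll 11 (new)  [load 160/190]
11 paper rolls opened.

11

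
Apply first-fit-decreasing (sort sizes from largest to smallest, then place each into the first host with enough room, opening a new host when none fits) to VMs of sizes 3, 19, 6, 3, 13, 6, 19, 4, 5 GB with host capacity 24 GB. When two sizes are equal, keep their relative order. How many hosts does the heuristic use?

4

Sorted descending: 19, 19, 13, 6, 6, 5, 4, 3, 3.
  19 → host 1 (new)  [load 19/24]
  19 → host 2 (new)  [load 19/24]
  13 → host 3 (new)  [load 13/24]
  6 → host 3  [load 19/24]
  6 → host 4 (new)  [load 6/24]
  5 → host 1  [load 24/24]
  4 → host 2  [load 23/24]
  3 → host 3  [load 22/24]
  3 → host 4  [load 9/24]
4 hosts opened.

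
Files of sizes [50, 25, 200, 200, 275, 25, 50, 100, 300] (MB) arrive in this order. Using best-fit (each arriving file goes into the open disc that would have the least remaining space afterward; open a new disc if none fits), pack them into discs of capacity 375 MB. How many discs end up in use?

  50 → disc 1 (new)  [load 50/375]
  25 → disc 1  [load 75/375]
  200 → disc 1  [load 275/375]
  200 → disc 2 (new)  [load 200/375]
  275 → disc 3 (new)  [load 275/375]
  25 → disc 1  [load 300/375]
  50 → disc 1  [load 350/375]
  100 → disc 3  [load 375/375]
  300 → disc 4 (new)  [load 300/375]
4 discs opened.

4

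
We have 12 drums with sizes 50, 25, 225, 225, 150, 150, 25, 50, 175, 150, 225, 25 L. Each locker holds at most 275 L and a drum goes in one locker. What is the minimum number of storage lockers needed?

7

Total = 225 + 225 + 225 + 175 + 150 + 150 + 150 + 50 + 50 + 25 + 25 + 25 = 1475 L.
Lower bound: ⌈1475/275⌉ = 6 storage lockers.
Also, 7 drums each exceed 275/2 L, and no two of those can share a locker, so at least 7 storage lockers are needed.
A packing using 7 storage lockers:
  locker 1: 225 + 50 = 275
  locker 2: 225 + 50 = 275
  locker 3: 225 + 25 + 25 = 275
  locker 4: 175 + 25 = 200
  locker 5: 150 = 150
  locker 6: 150 = 150
  locker 7: 150 = 150
This matches the lower bound, so 7 is optimal.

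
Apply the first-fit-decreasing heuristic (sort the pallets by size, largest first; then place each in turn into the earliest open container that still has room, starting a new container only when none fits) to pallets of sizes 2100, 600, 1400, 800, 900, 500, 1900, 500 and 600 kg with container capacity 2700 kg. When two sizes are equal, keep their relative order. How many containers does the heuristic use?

Sorted descending: 2100, 1900, 1400, 900, 800, 600, 600, 500, 500.
  2100 → container 1 (new)  [load 2100/2700]
  1900 → container 2 (new)  [load 1900/2700]
  1400 → container 3 (new)  [load 1400/2700]
  900 → container 3  [load 2300/2700]
  800 → container 2  [load 2700/2700]
  600 → container 1  [load 2700/2700]
  600 → container 4 (new)  [load 600/2700]
  500 → container 4  [load 1100/2700]
  500 → container 4  [load 1600/2700]
4 containers opened.

4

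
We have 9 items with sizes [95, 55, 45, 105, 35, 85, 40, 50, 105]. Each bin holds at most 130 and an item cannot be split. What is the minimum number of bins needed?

6

Total = 105 + 105 + 95 + 85 + 55 + 50 + 45 + 40 + 35 = 615.
Lower bound: ⌈615/130⌉ = 5 bins.
A packing using 6 bins:
  bin 1: 105 = 105
  bin 2: 105 = 105
  bin 3: 95 + 35 = 130
  bin 4: 85 + 45 = 130
  bin 5: 55 + 50 = 105
  bin 6: 40 = 40
No arrangement into 5 bins stays within capacity, so 6 is optimal.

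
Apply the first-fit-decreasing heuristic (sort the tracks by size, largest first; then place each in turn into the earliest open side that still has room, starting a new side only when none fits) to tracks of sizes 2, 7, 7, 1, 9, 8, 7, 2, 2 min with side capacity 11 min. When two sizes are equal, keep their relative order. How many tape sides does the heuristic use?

Sorted descending: 9, 8, 7, 7, 7, 2, 2, 2, 1.
  9 → side 1 (new)  [load 9/11]
  8 → side 2 (new)  [load 8/11]
  7 → side 3 (new)  [load 7/11]
  7 → side 4 (new)  [load 7/11]
  7 → side 5 (new)  [load 7/11]
  2 → side 1  [load 11/11]
  2 → side 2  [load 10/11]
  2 → side 3  [load 9/11]
  1 → side 2  [load 11/11]
5 tape sides opened.

5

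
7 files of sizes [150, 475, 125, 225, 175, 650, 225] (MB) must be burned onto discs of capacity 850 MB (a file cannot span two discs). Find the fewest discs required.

3

Total = 650 + 475 + 225 + 225 + 175 + 150 + 125 = 2025 MB.
Lower bound: ⌈2025/850⌉ = 3 discs.
A packing using 3 discs:
  disc 1: 650 + 175 = 825
  disc 2: 475 + 225 + 150 = 850
  disc 3: 225 + 125 = 350
This matches the lower bound, so 3 is optimal.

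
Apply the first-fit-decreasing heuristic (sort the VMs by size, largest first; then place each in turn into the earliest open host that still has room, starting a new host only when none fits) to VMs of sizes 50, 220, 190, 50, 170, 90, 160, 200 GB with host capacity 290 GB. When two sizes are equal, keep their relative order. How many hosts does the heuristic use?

5

Sorted descending: 220, 200, 190, 170, 160, 90, 50, 50.
  220 → host 1 (new)  [load 220/290]
  200 → host 2 (new)  [load 200/290]
  190 → host 3 (new)  [load 190/290]
  170 → host 4 (new)  [load 170/290]
  160 → host 5 (new)  [load 160/290]
  90 → host 2  [load 290/290]
  50 → host 1  [load 270/290]
  50 → host 3  [load 240/290]
5 hosts opened.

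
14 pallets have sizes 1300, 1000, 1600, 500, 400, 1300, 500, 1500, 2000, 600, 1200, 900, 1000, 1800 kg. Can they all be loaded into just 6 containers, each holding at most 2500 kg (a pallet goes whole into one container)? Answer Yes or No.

Total = 15600 kg; ⌈15600/2500⌉ = 7.
At least 7 containers are required, but only 6 are allowed.

No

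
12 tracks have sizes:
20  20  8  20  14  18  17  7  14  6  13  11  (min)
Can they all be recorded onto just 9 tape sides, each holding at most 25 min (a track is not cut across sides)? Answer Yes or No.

Yes

A valid assignment using 8 tape sides:
  side 1: 20 = 20
  side 2: 20 = 20
  side 3: 20 = 20
  side 4: 18 + 7 = 25
  side 5: 17 + 8 = 25
  side 6: 14 + 11 = 25
  side 7: 14 + 6 = 20
  side 8: 13 = 13
That uses only 8 ≤ 9, so 9 tape sides are enough.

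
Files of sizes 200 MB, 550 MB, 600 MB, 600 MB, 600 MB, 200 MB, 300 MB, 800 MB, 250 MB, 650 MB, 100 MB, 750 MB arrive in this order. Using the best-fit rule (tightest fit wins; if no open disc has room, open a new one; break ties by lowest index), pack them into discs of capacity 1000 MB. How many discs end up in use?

  200 → disc 1 (new)  [load 200/1000]
  550 → disc 1  [load 750/1000]
  600 → disc 2 (new)  [load 600/1000]
  600 → disc 3 (new)  [load 600/1000]
  600 → disc 4 (new)  [load 600/1000]
  200 → disc 1  [load 950/1000]
  300 → disc 2  [load 900/1000]
  800 → disc 5 (new)  [load 800/1000]
  250 → disc 3  [load 850/1000]
  650 → disc 6 (new)  [load 650/1000]
  100 → disc 2  [load 1000/1000]
  750 → disc 7 (new)  [load 750/1000]
7 discs opened.

7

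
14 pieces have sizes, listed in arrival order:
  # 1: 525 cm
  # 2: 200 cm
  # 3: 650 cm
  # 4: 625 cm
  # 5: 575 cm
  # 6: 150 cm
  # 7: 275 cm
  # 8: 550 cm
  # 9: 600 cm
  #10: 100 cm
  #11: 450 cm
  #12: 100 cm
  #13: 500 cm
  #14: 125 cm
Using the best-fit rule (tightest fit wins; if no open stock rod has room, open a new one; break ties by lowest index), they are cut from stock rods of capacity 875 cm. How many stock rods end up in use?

8

  525 → stock rod 1 (new)  [load 525/875]
  200 → stock rod 1  [load 725/875]
  650 → stock rod 2 (new)  [load 650/875]
  625 → stock rod 3 (new)  [load 625/875]
  575 → stock rod 4 (new)  [load 575/875]
  150 → stock rod 1  [load 875/875]
  275 → stock rod 4  [load 850/875]
  550 → stock rod 5 (new)  [load 550/875]
  600 → stock rod 6 (new)  [load 600/875]
  100 → stock rod 2  [load 750/875]
  450 → stock rod 7 (new)  [load 450/875]
  100 → stock rod 2  [load 850/875]
  500 → stock rod 8 (new)  [load 500/875]
  125 → stock rod 3  [load 750/875]
8 stock rods opened.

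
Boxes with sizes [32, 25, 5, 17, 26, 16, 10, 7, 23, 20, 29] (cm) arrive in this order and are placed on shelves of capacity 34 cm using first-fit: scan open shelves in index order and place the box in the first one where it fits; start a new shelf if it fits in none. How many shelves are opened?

  32 → shelf 1 (new)  [load 32/34]
  25 → shelf 2 (new)  [load 25/34]
  5 → shelf 2  [load 30/34]
  17 → shelf 3 (new)  [load 17/34]
  26 → shelf 4 (new)  [load 26/34]
  16 → shelf 3  [load 33/34]
  10 → shelf 5 (new)  [load 10/34]
  7 → shelf 4  [load 33/34]
  23 → shelf 5  [load 33/34]
  20 → shelf 6 (new)  [load 20/34]
  29 → shelf 7 (new)  [load 29/34]
7 shelves opened.

7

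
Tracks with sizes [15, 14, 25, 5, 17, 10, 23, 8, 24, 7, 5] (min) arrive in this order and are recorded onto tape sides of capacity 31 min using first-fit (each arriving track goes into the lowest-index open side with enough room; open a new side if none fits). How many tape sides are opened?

  15 → side 1 (new)  [load 15/31]
  14 → side 1  [load 29/31]
  25 → side 2 (new)  [load 25/31]
  5 → side 2  [load 30/31]
  17 → side 3 (new)  [load 17/31]
  10 → side 3  [load 27/31]
  23 → side 4 (new)  [load 23/31]
  8 → side 4  [load 31/31]
  24 → side 5 (new)  [load 24/31]
  7 → side 5  [load 31/31]
  5 → side 6 (new)  [load 5/31]
6 tape sides opened.

6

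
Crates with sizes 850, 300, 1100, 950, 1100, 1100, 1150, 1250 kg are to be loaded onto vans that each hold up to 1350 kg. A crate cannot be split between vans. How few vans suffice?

7

Total = 1250 + 1150 + 1100 + 1100 + 1100 + 950 + 850 + 300 = 7800 kg.
Lower bound: ⌈7800/1350⌉ = 6 vans.
Also, 7 crates each exceed 675 kg, and no two of those can share a van, so at least 7 vans are needed.
A packing using 7 vans:
  van 1: 1250 = 1250
  van 2: 1150 = 1150
  van 3: 1100 = 1100
  van 4: 1100 = 1100
  van 5: 1100 = 1100
  van 6: 950 + 300 = 1250
  van 7: 850 = 850
This matches the lower bound, so 7 is optimal.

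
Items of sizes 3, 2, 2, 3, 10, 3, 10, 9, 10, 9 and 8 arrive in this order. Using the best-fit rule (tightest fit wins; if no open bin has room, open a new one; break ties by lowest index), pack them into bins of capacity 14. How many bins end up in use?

7

  3 → bin 1 (new)  [load 3/14]
  2 → bin 1  [load 5/14]
  2 → bin 1  [load 7/14]
  3 → bin 1  [load 10/14]
  10 → bin 2 (new)  [load 10/14]
  3 → bin 1  [load 13/14]
  10 → bin 3 (new)  [load 10/14]
  9 → bin 4 (new)  [load 9/14]
  10 → bin 5 (new)  [load 10/14]
  9 → bin 6 (new)  [load 9/14]
  8 → bin 7 (new)  [load 8/14]
7 bins opened.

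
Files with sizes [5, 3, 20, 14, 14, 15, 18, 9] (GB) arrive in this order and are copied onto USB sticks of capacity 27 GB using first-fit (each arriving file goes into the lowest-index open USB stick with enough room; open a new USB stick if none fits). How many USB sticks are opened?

  5 → USB stick 1 (new)  [load 5/27]
  3 → USB stick 1  [load 8/27]
  20 → USB stick 2 (new)  [load 20/27]
  14 → USB stick 1  [load 22/27]
  14 → USB stick 3 (new)  [load 14/27]
  15 → USB stick 4 (new)  [load 15/27]
  18 → USB stick 5 (new)  [load 18/27]
  9 → USB stick 3  [load 23/27]
5 USB sticks opened.

5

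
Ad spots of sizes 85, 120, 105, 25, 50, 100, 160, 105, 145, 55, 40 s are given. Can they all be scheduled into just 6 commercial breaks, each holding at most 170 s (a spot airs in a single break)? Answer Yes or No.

No

Total = 990 s; ⌈990/170⌉ = 6.
The bound of 6 does not rule out 6, but exhaustive search shows no assignment into 6 commercial breaks of capacity 170 s exists — the minimum is 7.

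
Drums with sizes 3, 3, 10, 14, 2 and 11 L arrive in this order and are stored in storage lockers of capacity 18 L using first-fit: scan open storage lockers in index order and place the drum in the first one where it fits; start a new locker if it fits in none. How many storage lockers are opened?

  3 → locker 1 (new)  [load 3/18]
  3 → locker 1  [load 6/18]
  10 → locker 1  [load 16/18]
  14 → locker 2 (new)  [load 14/18]
  2 → locker 1  [load 18/18]
  11 → locker 3 (new)  [load 11/18]
3 storage lockers opened.

3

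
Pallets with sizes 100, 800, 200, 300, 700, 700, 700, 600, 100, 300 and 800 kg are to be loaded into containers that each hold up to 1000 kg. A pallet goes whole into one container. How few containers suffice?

6

Total = 800 + 800 + 700 + 700 + 700 + 600 + 300 + 300 + 200 + 100 + 100 = 5300 kg.
Lower bound: ⌈5300/1000⌉ = 6 containers.
A packing using 6 containers:
  container 1: 800 + 200 = 1000
  container 2: 800 + 100 + 100 = 1000
  container 3: 700 + 300 = 1000
  container 4: 700 + 300 = 1000
  container 5: 700 = 700
  container 6: 600 = 600
This matches the lower bound, so 6 is optimal.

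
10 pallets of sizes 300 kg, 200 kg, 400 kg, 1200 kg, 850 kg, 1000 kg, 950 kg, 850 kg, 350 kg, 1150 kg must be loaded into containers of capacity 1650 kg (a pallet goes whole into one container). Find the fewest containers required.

6

Total = 1200 + 1150 + 1000 + 950 + 850 + 850 + 400 + 350 + 300 + 200 = 7250 kg.
Lower bound: ⌈7250/1650⌉ = 5 containers.
Also, 6 pallets each exceed 825 kg, and no two of those can share a container, so at least 6 containers are needed.
A packing using 6 containers:
  container 1: 1200 + 400 = 1600
  container 2: 1150 + 350 = 1500
  container 3: 1000 + 300 + 200 = 1500
  container 4: 950 = 950
  container 5: 850 = 850
  container 6: 850 = 850
This matches the lower bound, so 6 is optimal.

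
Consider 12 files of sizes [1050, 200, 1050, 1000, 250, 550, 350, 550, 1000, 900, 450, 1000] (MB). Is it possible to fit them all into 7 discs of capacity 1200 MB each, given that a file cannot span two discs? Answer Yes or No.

Total = 8350 MB; ⌈8350/1200⌉ = 7.
The bound of 7 does not rule out 7, but exhaustive search shows no assignment into 7 discs of capacity 1200 MB exists — the minimum is 8.

No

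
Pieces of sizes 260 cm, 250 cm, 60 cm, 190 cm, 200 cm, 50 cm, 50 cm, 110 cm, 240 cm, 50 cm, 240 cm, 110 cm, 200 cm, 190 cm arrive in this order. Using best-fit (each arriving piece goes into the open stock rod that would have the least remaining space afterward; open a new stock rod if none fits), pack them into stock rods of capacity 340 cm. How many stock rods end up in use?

8

  260 → stock rod 1 (new)  [load 260/340]
  250 → stock rod 2 (new)  [load 250/340]
  60 → stock rod 1  [load 320/340]
  190 → stock rod 3 (new)  [load 190/340]
  200 → stock rod 4 (new)  [load 200/340]
  50 → stock rod 2  [load 300/340]
  50 → stock rod 4  [load 250/340]
  110 → stock rod 3  [load 300/340]
  240 → stock rod 5 (new)  [load 240/340]
  50 → stock rod 4  [load 300/340]
  240 → stock rod 6 (new)  [load 240/340]
  110 → stock rod 7 (new)  [load 110/340]
  200 → stock rod 7  [load 310/340]
  190 → stock rod 8 (new)  [load 190/340]
8 stock rods opened.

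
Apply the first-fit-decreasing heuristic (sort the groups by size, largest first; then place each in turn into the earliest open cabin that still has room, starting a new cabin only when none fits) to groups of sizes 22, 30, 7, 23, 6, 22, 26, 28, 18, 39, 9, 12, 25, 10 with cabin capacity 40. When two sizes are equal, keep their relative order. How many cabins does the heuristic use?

8

Sorted descending: 39, 30, 28, 26, 25, 23, 22, 22, 18, 12, 10, 9, 7, 6.
  39 → cabin 1 (new)  [load 39/40]
  30 → cabin 2 (new)  [load 30/40]
  28 → cabin 3 (new)  [load 28/40]
  26 → cabin 4 (new)  [load 26/40]
  25 → cabin 5 (new)  [load 25/40]
  23 → cabin 6 (new)  [load 23/40]
  22 → cabin 7 (new)  [load 22/40]
  22 → cabin 8 (new)  [load 22/40]
  18 → cabin 7  [load 40/40]
  12 → cabin 3  [load 40/40]
  10 → cabin 2  [load 40/40]
  9 → cabin 4  [load 35/40]
  7 → cabin 5  [load 32/40]
  6 → cabin 5  [load 38/40]
8 cabins opened.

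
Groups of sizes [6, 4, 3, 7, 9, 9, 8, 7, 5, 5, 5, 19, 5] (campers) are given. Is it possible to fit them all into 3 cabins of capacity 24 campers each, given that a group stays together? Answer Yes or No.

Total = 92 campers; ⌈92/24⌉ = 4.
At least 4 cabins are required, but only 3 are allowed.

No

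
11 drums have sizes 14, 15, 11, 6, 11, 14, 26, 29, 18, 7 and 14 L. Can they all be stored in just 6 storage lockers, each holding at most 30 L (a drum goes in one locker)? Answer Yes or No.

A valid assignment using 6 storage lockers:
  locker 1: 29 = 29
  locker 2: 26 = 26
  locker 3: 18 + 11 = 29
  locker 4: 15 + 14 = 29
  locker 5: 14 + 14 = 28
  locker 6: 11 + 7 + 6 = 24
Every load is within 30 L, so 6 storage lockers suffice.

Yes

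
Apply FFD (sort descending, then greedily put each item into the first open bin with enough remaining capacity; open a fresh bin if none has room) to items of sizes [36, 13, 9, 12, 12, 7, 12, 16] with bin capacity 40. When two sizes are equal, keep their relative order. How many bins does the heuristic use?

4

Sorted descending: 36, 16, 13, 12, 12, 12, 9, 7.
  36 → bin 1 (new)  [load 36/40]
  16 → bin 2 (new)  [load 16/40]
  13 → bin 2  [load 29/40]
  12 → bin 3 (new)  [load 12/40]
  12 → bin 3  [load 24/40]
  12 → bin 3  [load 36/40]
  9 → bin 2  [load 38/40]
  7 → bin 4 (new)  [load 7/40]
4 bins opened.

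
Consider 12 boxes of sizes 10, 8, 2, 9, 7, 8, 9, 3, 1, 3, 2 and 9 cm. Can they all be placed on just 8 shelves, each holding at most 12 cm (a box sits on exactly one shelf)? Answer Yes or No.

A valid assignment using 7 shelves:
  shelf 1: 10 + 2 = 12
  shelf 2: 9 + 3 = 12
  shelf 3: 9 + 3 = 12
  shelf 4: 9 + 2 + 1 = 12
  shelf 5: 8 = 8
  shelf 6: 8 = 8
  shelf 7: 7 = 7
That uses only 7 ≤ 8, so 8 shelves are enough.

Yes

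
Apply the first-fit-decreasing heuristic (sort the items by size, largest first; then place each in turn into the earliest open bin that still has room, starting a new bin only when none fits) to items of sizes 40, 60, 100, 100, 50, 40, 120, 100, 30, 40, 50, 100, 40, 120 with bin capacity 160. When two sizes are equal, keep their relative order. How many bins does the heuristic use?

7

Sorted descending: 120, 120, 100, 100, 100, 100, 60, 50, 50, 40, 40, 40, 40, 30.
  120 → bin 1 (new)  [load 120/160]
  120 → bin 2 (new)  [load 120/160]
  100 → bin 3 (new)  [load 100/160]
  100 → bin 4 (new)  [load 100/160]
  100 → bin 5 (new)  [load 100/160]
  100 → bin 6 (new)  [load 100/160]
  60 → bin 3  [load 160/160]
  50 → bin 4  [load 150/160]
  50 → bin 5  [load 150/160]
  40 → bin 1  [load 160/160]
  40 → bin 2  [load 160/160]
  40 → bin 6  [load 140/160]
  40 → bin 7 (new)  [load 40/160]
  30 → bin 7  [load 70/160]
7 bins opened.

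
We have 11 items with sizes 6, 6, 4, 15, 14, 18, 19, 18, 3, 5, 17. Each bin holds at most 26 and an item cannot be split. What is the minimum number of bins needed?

Total = 19 + 18 + 18 + 17 + 15 + 14 + 6 + 6 + 5 + 4 + 3 = 125.
Lower bound: ⌈125/26⌉ = 5 bins.
Also, 6 items each exceed 13, and no two of those can share a bin, so at least 6 bins are needed.
A packing using 6 bins:
  bin 1: 19 + 6 = 25
  bin 2: 18 + 6 = 24
  bin 3: 18 + 5 + 3 = 26
  bin 4: 17 + 4 = 21
  bin 5: 15 = 15
  bin 6: 14 = 14
This matches the lower bound, so 6 is optimal.

6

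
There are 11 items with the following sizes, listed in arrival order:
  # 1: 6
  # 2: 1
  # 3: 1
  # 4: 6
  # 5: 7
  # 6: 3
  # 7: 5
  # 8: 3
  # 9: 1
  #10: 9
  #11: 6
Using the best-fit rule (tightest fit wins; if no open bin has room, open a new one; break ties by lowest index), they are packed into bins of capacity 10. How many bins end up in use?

6

  6 → bin 1 (new)  [load 6/10]
  1 → bin 1  [load 7/10]
  1 → bin 1  [load 8/10]
  6 → bin 2 (new)  [load 6/10]
  7 → bin 3 (new)  [load 7/10]
  3 → bin 3  [load 10/10]
  5 → bin 4 (new)  [load 5/10]
  3 → bin 2  [load 9/10]
  1 → bin 2  [load 10/10]
  9 → bin 5 (new)  [load 9/10]
  6 → bin 6 (new)  [load 6/10]
6 bins opened.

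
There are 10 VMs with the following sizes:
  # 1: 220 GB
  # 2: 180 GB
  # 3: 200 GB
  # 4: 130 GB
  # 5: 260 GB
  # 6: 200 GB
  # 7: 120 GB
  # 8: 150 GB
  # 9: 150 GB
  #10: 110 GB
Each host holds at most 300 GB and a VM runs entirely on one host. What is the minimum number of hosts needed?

7

Total = 260 + 220 + 200 + 200 + 180 + 150 + 150 + 130 + 120 + 110 = 1720 GB.
Lower bound: ⌈1720/300⌉ = 6 hosts.
A packing using 7 hosts:
  host 1: 260 = 260
  host 2: 220 = 220
  host 3: 200 = 200
  host 4: 200 = 200
  host 5: 180 + 120 = 300
  host 6: 150 + 150 = 300
  host 7: 130 + 110 = 240
No arrangement into 6 hosts stays within capacity, so 7 is optimal.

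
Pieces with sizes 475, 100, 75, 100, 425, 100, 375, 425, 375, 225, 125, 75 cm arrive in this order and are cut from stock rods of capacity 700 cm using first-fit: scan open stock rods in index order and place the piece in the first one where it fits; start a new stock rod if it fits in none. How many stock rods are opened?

  475 → stock rod 1 (new)  [load 475/700]
  100 → stock rod 1  [load 575/700]
  75 → stock rod 1  [load 650/700]
  100 → stock rod 2 (new)  [load 100/700]
  425 → stock rod 2  [load 525/700]
  100 → stock rod 2  [load 625/700]
  375 → stock rod 3 (new)  [load 375/700]
  425 → stock rod 4 (new)  [load 425/700]
  375 → stock rod 5 (new)  [load 375/700]
  225 → stock rod 3  [load 600/700]
  125 → stock rod 4  [load 550/700]
  75 → stock rod 2  [load 700/700]
5 stock rods opened.

5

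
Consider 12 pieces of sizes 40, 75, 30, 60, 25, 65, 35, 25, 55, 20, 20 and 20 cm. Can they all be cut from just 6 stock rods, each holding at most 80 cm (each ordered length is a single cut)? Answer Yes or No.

Total = 470 cm; ⌈470/80⌉ = 6.
The bound of 6 does not rule out 6, but exhaustive search shows no assignment into 6 stock rods of capacity 80 cm exists — the minimum is 7.

No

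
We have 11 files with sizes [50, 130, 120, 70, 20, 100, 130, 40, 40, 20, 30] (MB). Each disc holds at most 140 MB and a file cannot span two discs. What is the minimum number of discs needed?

6

Total = 130 + 130 + 120 + 100 + 70 + 50 + 40 + 40 + 30 + 20 + 20 = 750 MB.
Lower bound: ⌈750/140⌉ = 6 discs.
A packing using 6 discs:
  disc 1: 130 = 130
  disc 2: 130 = 130
  disc 3: 120 + 20 = 140
  disc 4: 100 + 40 = 140
  disc 5: 70 + 50 + 20 = 140
  disc 6: 40 + 30 = 70
This matches the lower bound, so 6 is optimal.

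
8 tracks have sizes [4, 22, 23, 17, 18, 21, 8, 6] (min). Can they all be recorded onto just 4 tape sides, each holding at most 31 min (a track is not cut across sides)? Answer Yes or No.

No

Total = 119 min; ⌈119/31⌉ = 4.
5 tracks each exceed half the capacity and cannot share a side, forcing at least 5 tape sides.
At least 5 tape sides are required, but only 4 are allowed.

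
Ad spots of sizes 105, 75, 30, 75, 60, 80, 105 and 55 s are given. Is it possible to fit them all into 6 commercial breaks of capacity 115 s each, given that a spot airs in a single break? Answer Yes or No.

Yes

A valid assignment using 6 commercial breaks:
  break 1: 105 = 105
  break 2: 105 = 105
  break 3: 80 + 30 = 110
  break 4: 75 = 75
  break 5: 75 = 75
  break 6: 60 + 55 = 115
Every load is within 115 s, so 6 commercial breaks suffice.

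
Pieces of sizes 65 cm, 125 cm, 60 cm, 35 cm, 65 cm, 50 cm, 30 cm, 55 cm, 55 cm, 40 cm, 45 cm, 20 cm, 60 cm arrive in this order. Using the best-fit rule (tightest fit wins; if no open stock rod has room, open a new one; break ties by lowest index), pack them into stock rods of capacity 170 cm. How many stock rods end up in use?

  65 → stock rod 1 (new)  [load 65/170]
  125 → stock rod 2 (new)  [load 125/170]
  60 → stock rod 1  [load 125/170]
  35 → stock rod 1  [load 160/170]
  65 → stock rod 3 (new)  [load 65/170]
  50 → stock rod 3  [load 115/170]
  30 → stock rod 2  [load 155/170]
  55 → stock rod 3  [load 170/170]
  55 → stock rod 4 (new)  [load 55/170]
  40 → stock rod 4  [load 95/170]
  45 → stock rod 4  [load 140/170]
  20 → stock rod 4  [load 160/170]
  60 → stock rod 5 (new)  [load 60/170]
5 stock rods opened.

5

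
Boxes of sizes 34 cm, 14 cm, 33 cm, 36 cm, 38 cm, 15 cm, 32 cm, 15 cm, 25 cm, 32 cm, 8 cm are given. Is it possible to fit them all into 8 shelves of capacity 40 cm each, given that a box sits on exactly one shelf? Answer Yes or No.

Yes

A valid assignment using 8 shelves:
  shelf 1: 38 = 38
  shelf 2: 36 = 36
  shelf 3: 34 = 34
  shelf 4: 33 = 33
  shelf 5: 32 + 8 = 40
  shelf 6: 32 = 32
  shelf 7: 25 + 15 = 40
  shelf 8: 15 + 14 = 29
Every load is within 40 cm, so 8 shelves suffice.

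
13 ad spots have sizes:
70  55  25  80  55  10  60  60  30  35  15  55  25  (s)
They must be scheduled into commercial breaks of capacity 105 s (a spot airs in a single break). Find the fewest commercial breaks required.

7

Total = 80 + 70 + 60 + 60 + 55 + 55 + 55 + 35 + 30 + 25 + 25 + 15 + 10 = 575 s.
Lower bound: ⌈575/105⌉ = 6 commercial breaks.
Also, 7 ad spots each exceed 105/2 s, and no two of those can share a break, so at least 7 commercial breaks are needed.
A packing using 7 commercial breaks:
  break 1: 80 + 25 = 105
  break 2: 70 + 35 = 105
  break 3: 60 + 30 + 15 = 105
  break 4: 60 + 25 + 10 = 95
  break 5: 55 = 55
  break 6: 55 = 55
  break 7: 55 = 55
This matches the lower bound, so 7 is optimal.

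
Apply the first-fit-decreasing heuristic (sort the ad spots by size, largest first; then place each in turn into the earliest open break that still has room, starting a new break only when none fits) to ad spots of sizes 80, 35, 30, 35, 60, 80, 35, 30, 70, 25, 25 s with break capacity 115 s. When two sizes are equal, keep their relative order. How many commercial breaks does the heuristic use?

Sorted descending: 80, 80, 70, 60, 35, 35, 35, 30, 30, 25, 25.
  80 → break 1 (new)  [load 80/115]
  80 → break 2 (new)  [load 80/115]
  70 → break 3 (new)  [load 70/115]
  60 → break 4 (new)  [load 60/115]
  35 → break 1  [load 115/115]
  35 → break 2  [load 115/115]
  35 → break 3  [load 105/115]
  30 → break 4  [load 90/115]
  30 → break 5 (new)  [load 30/115]
  25 → break 4  [load 115/115]
  25 → break 5  [load 55/115]
5 commercial breaks opened.

5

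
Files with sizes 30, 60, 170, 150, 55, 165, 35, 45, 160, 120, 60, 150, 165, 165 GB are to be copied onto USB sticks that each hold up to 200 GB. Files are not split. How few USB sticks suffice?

Total = 170 + 165 + 165 + 165 + 160 + 150 + 150 + 120 + 60 + 60 + 55 + 45 + 35 + 30 = 1530 GB.
Lower bound: ⌈1530/200⌉ = 8 USB sticks.
A packing using 9 USB sticks:
  USB stick 1: 170 + 30 = 200
  USB stick 2: 165 + 35 = 200
  USB stick 3: 165 = 165
  USB stick 4: 165 = 165
  USB stick 5: 160 = 160
  USB stick 6: 150 + 45 = 195
  USB stick 7: 150 = 150
  USB stick 8: 120 + 60 = 180
  USB stick 9: 60 + 55 = 115
No arrangement into 8 USB sticks stays within capacity, so 9 is optimal.

9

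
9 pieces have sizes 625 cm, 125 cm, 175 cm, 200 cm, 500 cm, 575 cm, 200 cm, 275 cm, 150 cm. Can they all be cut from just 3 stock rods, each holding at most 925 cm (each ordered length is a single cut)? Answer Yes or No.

Total = 2825 cm; ⌈2825/925⌉ = 4.
At least 4 stock rods are required, but only 3 are allowed.

No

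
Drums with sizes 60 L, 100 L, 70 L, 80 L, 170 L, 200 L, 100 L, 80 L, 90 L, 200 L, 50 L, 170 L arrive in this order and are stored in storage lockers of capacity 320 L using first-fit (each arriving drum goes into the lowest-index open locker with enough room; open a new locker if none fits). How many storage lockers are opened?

  60 → locker 1 (new)  [load 60/320]
  100 → locker 1  [load 160/320]
  70 → locker 1  [load 230/320]
  80 → locker 1  [load 310/320]
  170 → locker 2 (new)  [load 170/320]
  200 → locker 3 (new)  [load 200/320]
  100 → locker 2  [load 270/320]
  80 → locker 3  [load 280/320]
  90 → locker 4 (new)  [load 90/320]
  200 → locker 4  [load 290/320]
  50 → locker 2  [load 320/320]
  170 → locker 5 (new)  [load 170/320]
5 storage lockers opened.

5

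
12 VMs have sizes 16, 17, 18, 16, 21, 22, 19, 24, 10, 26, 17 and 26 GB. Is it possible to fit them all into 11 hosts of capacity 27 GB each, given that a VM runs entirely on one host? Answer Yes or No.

Yes

A valid assignment using 11 hosts:
  host 1: 26 = 26
  host 2: 26 = 26
  host 3: 24 = 24
  host 4: 22 = 22
  host 5: 21 = 21
  host 6: 19 = 19
  host 7: 18 = 18
  host 8: 17 + 10 = 27
  host 9: 17 = 17
  host 10: 16 = 16
  host 11: 16 = 16
Every load is within 27 GB, so 11 hosts suffice.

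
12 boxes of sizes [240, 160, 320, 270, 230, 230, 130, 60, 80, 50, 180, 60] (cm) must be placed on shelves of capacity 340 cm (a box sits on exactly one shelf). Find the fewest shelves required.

7

Total = 320 + 270 + 240 + 230 + 230 + 180 + 160 + 130 + 80 + 60 + 60 + 50 = 2010 cm.
Lower bound: ⌈2010/340⌉ = 6 shelves.
A packing using 7 shelves:
  shelf 1: 320 = 320
  shelf 2: 270 + 60 = 330
  shelf 3: 240 + 80 = 320
  shelf 4: 230 + 60 + 50 = 340
  shelf 5: 230 = 230
  shelf 6: 180 + 160 = 340
  shelf 7: 130 = 130
No arrangement into 6 shelves stays within capacity, so 7 is optimal.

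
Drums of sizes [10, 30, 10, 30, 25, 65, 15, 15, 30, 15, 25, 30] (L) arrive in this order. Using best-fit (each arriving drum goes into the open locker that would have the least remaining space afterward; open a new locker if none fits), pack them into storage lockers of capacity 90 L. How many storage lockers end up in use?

  10 → locker 1 (new)  [load 10/90]
  30 → locker 1  [load 40/90]
  10 → locker 1  [load 50/90]
  30 → locker 1  [load 80/90]
  25 → locker 2 (new)  [load 25/90]
  65 → locker 2  [load 90/90]
  15 → locker 3 (new)  [load 15/90]
  15 → locker 3  [load 30/90]
  30 → locker 3  [load 60/90]
  15 → locker 3  [load 75/90]
  25 → locker 4 (new)  [load 25/90]
  30 → locker 4  [load 55/90]
4 storage lockers opened.

4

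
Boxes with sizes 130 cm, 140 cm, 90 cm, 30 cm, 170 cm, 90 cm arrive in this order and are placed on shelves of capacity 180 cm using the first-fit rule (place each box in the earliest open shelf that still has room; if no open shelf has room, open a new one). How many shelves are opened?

  130 → shelf 1 (new)  [load 130/180]
  140 → shelf 2 (new)  [load 140/180]
  90 → shelf 3 (new)  [load 90/180]
  30 → shelf 1  [load 160/180]
  170 → shelf 4 (new)  [load 170/180]
  90 → shelf 3  [load 180/180]
4 shelves opened.

4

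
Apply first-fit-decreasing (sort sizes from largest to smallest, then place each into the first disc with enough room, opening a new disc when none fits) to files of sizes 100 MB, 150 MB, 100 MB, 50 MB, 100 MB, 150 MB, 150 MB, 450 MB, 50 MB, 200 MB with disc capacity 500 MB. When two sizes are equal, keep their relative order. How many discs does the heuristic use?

3

Sorted descending: 450, 200, 150, 150, 150, 100, 100, 100, 50, 50.
  450 → disc 1 (new)  [load 450/500]
  200 → disc 2 (new)  [load 200/500]
  150 → disc 2  [load 350/500]
  150 → disc 2  [load 500/500]
  150 → disc 3 (new)  [load 150/500]
  100 → disc 3  [load 250/500]
  100 → disc 3  [load 350/500]
  100 → disc 3  [load 450/500]
  50 → disc 1  [load 500/500]
  50 → disc 3  [load 500/500]
3 discs opened.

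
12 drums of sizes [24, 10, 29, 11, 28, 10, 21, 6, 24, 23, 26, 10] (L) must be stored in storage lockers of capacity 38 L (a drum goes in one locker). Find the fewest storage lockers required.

7

Total = 29 + 28 + 26 + 24 + 24 + 23 + 21 + 11 + 10 + 10 + 10 + 6 = 222 L.
Lower bound: ⌈222/38⌉ = 6 storage lockers.
Also, 7 drums each exceed 19 L, and no two of those can share a locker, so at least 7 storage lockers are needed.
A packing using 7 storage lockers:
  locker 1: 29 + 6 = 35
  locker 2: 28 + 10 = 38
  locker 3: 26 + 11 = 37
  locker 4: 24 + 10 = 34
  locker 5: 24 + 10 = 34
  locker 6: 23 = 23
  locker 7: 21 = 21
This matches the lower bound, so 7 is optimal.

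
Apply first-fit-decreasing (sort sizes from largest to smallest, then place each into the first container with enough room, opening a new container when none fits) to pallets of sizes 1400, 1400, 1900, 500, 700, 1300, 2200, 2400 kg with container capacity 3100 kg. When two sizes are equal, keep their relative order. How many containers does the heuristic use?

Sorted descending: 2400, 2200, 1900, 1400, 1400, 1300, 700, 500.
  2400 → container 1 (new)  [load 2400/3100]
  2200 → container 2 (new)  [load 2200/3100]
  1900 → container 3 (new)  [load 1900/3100]
  1400 → container 4 (new)  [load 1400/3100]
  1400 → container 4  [load 2800/3100]
  1300 → container 5 (new)  [load 1300/3100]
  700 → container 1  [load 3100/3100]
  500 → container 2  [load 2700/3100]
5 containers opened.

5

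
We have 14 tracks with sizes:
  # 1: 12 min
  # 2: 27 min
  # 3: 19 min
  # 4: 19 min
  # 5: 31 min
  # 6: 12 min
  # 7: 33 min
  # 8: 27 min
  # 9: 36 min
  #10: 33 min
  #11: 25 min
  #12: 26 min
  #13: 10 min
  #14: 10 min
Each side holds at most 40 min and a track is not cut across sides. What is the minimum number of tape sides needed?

Total = 36 + 33 + 33 + 31 + 27 + 27 + 26 + 25 + 19 + 19 + 12 + 12 + 10 + 10 = 320 min.
Lower bound: ⌈320/40⌉ = 8 tape sides.
A packing using 9 tape sides:
  side 1: 36 = 36
  side 2: 33 = 33
  side 3: 33 = 33
  side 4: 31 = 31
  side 5: 27 + 12 = 39
  side 6: 27 + 12 = 39
  side 7: 26 + 10 = 36
  side 8: 25 + 10 = 35
  side 9: 19 + 19 = 38
No arrangement into 8 tape sides stays within capacity, so 9 is optimal.

9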